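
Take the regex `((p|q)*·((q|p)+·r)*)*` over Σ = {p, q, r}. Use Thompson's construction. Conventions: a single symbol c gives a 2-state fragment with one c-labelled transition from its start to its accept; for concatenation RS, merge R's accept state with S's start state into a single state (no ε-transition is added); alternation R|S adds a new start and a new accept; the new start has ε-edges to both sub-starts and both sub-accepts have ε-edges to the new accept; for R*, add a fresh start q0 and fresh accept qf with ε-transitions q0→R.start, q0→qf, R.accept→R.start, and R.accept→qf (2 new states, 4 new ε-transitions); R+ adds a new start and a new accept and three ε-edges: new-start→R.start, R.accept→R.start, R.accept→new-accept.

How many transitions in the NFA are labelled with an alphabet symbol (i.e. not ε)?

5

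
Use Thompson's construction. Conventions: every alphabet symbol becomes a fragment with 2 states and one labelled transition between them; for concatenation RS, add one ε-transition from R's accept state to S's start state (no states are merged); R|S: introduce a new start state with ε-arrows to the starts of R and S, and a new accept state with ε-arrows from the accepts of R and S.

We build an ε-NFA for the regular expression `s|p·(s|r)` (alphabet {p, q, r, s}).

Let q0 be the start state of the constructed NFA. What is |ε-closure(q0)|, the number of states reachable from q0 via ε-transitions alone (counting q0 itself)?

3

Work bottom-up. For each fragment F, track |ε-closure(F.start)| and whether F's accept lies in that closure (i.e. whether F accepts ε). A single-symbol fragment has closure size 1 and does not accept ε.
  s|r → |closure| = 1 + 1 + 1 = 3 (the new accept is not ε-reachable since no branch accepts ε)
  p·(s|r) → |closure| equals the left operand's closure size = 1 (its accept is not ε-reachable, so the closure stops there)
  s|p·(s|r) → |closure| = 1 + 1 + 1 = 3 (the new accept is not ε-reachable since no branch accepts ε)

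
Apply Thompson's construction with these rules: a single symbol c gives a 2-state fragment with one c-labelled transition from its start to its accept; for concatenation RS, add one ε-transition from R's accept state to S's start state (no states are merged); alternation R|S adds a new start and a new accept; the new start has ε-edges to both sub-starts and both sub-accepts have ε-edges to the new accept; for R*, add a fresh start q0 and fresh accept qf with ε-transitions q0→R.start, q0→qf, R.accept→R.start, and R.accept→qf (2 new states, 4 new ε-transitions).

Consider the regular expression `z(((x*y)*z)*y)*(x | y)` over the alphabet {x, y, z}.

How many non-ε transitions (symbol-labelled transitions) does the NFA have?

7

Per subexpression:
Each of the 7 symbol leaves contributes exactly 1 symbol transition.
  x* → 1 symbol transition
  x*y → 2 symbol transitions
  (x*y)* → 2 symbol transitions
  (x*y)*z → 3 symbol transitions
  ((x*y)*z)* → 3 symbol transitions
  ((x*y)*z)*y → 4 symbol transitions
  (((x*y)*z)*y)* → 4 symbol transitions
  x | y → 2 symbol transitions
  z(((x*y)*z)*y)*(x | y) → 7 symbol transitions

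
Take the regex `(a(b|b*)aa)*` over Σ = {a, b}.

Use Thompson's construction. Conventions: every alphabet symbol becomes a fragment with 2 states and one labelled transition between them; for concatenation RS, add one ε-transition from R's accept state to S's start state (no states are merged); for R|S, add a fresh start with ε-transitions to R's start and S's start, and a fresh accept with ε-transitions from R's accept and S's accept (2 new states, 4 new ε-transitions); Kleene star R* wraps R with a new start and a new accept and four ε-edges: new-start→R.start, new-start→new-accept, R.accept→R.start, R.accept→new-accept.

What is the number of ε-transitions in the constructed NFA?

15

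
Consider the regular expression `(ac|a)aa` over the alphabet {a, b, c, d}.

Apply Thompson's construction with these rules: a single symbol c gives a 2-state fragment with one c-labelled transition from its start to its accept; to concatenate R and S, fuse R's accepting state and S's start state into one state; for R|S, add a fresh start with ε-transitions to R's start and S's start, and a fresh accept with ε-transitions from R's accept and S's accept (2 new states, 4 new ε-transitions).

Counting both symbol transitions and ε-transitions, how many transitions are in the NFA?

9

Recursing over subexpressions:
Each of the 5 symbol leaves contributes 1 transition (1 symbol, 0 ε).
  ac : 2 transitions (2 symbol, 0 ε)
  ac|a : 7 transitions (3 symbol, 4 ε)
  (ac|a)aa : 9 transitions (5 symbol, 4 ε)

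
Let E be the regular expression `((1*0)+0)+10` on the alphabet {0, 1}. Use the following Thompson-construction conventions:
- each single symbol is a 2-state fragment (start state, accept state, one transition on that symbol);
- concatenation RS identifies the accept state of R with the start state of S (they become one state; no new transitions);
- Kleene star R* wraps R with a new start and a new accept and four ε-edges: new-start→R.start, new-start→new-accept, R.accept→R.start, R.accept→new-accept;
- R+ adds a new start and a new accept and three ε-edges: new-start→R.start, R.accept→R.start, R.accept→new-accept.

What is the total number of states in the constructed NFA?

Per subexpression:
Each of the 5 symbol leaves contributes a 2-state fragment.
  1* : 4 states
  1*0 : 5 states
  (1*0)+ : 7 states
  (1*0)+0 : 8 states
  ((1*0)+0)+ : 10 states
  ((1*0)+0)+10 : 12 states

12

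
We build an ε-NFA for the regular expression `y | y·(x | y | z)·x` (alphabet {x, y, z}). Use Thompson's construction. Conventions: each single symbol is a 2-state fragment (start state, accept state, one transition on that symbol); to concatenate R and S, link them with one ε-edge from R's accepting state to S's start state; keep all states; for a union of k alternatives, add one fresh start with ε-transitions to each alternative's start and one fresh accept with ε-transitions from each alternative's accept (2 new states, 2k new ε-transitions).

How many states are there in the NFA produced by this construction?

Bottom-up over the parse tree:
Each of the 6 symbol leaves contributes a 2-state fragment.
  x | y | z → 8 states
  y·(x | y | z)·x → 12 states
  y | y·(x | y | z)·x → 16 states

16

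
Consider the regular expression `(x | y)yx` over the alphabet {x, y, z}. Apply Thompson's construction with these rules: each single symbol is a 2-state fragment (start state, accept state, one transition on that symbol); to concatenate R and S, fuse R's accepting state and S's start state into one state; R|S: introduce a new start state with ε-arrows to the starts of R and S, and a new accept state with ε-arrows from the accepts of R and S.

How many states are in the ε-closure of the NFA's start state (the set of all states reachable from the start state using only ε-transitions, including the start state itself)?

Work bottom-up. For each fragment F, track |ε-closure(F.start)| and whether F's accept lies in that closure (i.e. whether F accepts ε). A single-symbol fragment has closure size 1 and does not accept ε.
  x | y : new start ε-reaches every alternative's start; none of them accept ε, so the new accept is not reached: C = 1 + 1 + 1 = 3
  (x | y)yx : C equals the left operand's closure size = 3 (its accept is not ε-reachable, so the closure stops there)

3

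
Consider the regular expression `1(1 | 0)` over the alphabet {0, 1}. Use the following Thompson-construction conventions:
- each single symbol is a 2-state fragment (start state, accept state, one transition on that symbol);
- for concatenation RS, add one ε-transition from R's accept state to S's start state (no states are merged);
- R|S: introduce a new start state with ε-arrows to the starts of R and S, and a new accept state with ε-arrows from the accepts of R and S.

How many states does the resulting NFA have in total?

By structural recursion:
Each of the 3 symbol leaves contributes a 2-state fragment.
  1 | 0 — 6 states
  1(1 | 0) — 8 states

8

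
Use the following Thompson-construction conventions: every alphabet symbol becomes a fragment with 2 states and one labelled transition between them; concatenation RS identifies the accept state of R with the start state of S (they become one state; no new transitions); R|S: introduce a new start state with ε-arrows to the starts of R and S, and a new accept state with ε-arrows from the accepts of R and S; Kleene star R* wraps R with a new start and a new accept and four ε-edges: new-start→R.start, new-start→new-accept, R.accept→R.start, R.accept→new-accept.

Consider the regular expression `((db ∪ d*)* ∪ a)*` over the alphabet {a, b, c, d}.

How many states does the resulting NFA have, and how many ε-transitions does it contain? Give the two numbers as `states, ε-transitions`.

17, 20

Bottom-up over the parse tree:
Each of the 4 symbol leaves contributes 2 states and 0 ε-transitions.
  db : 3 states, 0 ε-transitions
  d* : 4 states, 4 ε-transitions
  db ∪ d* : 9 states, 8 ε-transitions
  (db ∪ d*)* : 11 states, 12 ε-transitions
  (db ∪ d*)* ∪ a : 15 states, 16 ε-transitions
  ((db ∪ d*)* ∪ a)* : 17 states, 20 ε-transitions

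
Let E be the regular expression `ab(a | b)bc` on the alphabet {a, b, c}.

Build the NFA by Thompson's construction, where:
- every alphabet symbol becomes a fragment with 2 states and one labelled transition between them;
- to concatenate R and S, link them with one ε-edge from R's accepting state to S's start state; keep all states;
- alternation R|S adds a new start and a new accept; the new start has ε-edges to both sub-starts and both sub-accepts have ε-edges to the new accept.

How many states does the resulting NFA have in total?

14

By structural recursion:
Each of the 6 symbol leaves contributes a 2-state fragment.
  a | b → 6 states
  ab(a | b)bc → 14 states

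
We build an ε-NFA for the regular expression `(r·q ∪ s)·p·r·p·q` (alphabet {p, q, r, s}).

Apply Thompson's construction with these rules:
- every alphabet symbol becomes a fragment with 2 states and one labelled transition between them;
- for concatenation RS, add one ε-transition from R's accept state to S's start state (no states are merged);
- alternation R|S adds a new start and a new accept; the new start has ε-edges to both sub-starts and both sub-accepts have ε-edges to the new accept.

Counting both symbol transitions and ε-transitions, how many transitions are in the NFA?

16

Per subexpression:
Each of the 7 symbol leaves contributes 1 transition (1 symbol, 0 ε).
  r·q : 3 transitions (2 symbol, 1 ε)
  r·q ∪ s : 8 transitions (3 symbol, 5 ε)
  (r·q ∪ s)·p·r·p·q : 16 transitions (7 symbol, 9 ε)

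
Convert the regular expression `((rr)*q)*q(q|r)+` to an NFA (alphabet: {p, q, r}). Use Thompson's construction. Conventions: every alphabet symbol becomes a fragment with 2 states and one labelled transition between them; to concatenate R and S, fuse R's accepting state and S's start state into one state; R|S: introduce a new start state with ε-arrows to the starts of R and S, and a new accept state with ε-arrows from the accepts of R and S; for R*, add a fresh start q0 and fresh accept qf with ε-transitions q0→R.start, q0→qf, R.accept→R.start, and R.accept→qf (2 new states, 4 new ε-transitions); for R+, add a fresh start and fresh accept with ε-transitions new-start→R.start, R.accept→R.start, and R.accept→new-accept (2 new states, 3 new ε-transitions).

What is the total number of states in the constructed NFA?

Per subexpression:
Each of the 6 symbol leaves contributes a 2-state fragment.
  rr = 3 states
  (rr)* = 5 states
  (rr)*q = 6 states
  ((rr)*q)* = 8 states
  q|r = 6 states
  (q|r)+ = 8 states
  ((rr)*q)*q(q|r)+ = 16 states

16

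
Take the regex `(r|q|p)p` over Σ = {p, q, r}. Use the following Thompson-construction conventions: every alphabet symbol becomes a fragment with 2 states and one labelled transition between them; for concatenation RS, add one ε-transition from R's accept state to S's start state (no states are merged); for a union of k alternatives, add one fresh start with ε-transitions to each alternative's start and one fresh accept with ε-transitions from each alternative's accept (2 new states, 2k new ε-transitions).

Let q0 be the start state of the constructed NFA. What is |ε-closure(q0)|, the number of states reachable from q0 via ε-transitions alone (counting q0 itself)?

4

Work bottom-up. For each fragment F, track |ε-closure(F.start)| and whether F's accept lies in that closure (i.e. whether F accepts ε). A single-symbol fragment has closure size 1 and does not accept ε.
  r|q|p — new start ε-reaches every alternative's start; none of them accept ε, so the new accept is not reached: |closure| = 1 + 1 + 1 + 1 = 4
  (r|q|p)p — |closure| equals the left operand's closure size = 4 (its accept is not ε-reachable, so the closure stops there)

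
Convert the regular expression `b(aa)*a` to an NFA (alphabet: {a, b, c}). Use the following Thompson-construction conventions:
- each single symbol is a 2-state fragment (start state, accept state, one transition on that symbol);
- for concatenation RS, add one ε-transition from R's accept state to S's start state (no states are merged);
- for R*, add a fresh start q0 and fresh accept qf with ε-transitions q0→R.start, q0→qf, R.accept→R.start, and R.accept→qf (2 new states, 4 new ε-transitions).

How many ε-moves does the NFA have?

7

Bottom-up over the parse tree:
Each of the 4 symbol leaves contributes 0 ε-transitions.
  aa = 1 ε-transition
  (aa)* = 5 ε-transitions
  b(aa)*a = 7 ε-transitions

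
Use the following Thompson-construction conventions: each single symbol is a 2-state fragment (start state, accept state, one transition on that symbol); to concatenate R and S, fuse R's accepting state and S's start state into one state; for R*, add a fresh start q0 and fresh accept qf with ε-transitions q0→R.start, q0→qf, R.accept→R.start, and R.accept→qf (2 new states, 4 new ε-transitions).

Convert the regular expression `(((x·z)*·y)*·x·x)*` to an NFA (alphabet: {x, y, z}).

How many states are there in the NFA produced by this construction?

12

By structural recursion:
Each of the 5 symbol leaves contributes a 2-state fragment.
  x·z : 3 states
  (x·z)* : 5 states
  (x·z)*·y : 6 states
  ((x·z)*·y)* : 8 states
  ((x·z)*·y)*·x·x : 10 states
  (((x·z)*·y)*·x·x)* : 12 states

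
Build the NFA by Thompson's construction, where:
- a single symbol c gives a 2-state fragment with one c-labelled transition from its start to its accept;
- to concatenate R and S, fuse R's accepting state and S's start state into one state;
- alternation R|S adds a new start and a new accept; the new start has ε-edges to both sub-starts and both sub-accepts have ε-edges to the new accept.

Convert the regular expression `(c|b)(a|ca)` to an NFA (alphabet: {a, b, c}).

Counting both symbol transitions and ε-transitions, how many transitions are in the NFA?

13

Bottom-up over the parse tree:
Each of the 5 symbol leaves contributes 1 transition (1 symbol, 0 ε).
  c|b = 6 transitions (2 symbol, 4 ε)
  ca = 2 transitions (2 symbol, 0 ε)
  a|ca = 7 transitions (3 symbol, 4 ε)
  (c|b)(a|ca) = 13 transitions (5 symbol, 8 ε)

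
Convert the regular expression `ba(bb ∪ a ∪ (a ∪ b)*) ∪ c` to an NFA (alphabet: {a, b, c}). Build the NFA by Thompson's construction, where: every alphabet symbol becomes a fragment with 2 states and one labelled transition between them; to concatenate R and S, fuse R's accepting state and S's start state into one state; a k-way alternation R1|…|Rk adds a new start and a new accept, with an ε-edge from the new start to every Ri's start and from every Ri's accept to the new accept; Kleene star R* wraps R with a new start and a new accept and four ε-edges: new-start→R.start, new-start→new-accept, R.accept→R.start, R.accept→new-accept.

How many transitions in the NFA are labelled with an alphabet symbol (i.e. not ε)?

8

Per subexpression:
Each of the 8 symbol leaves contributes exactly 1 symbol transition.
  bb = 2 symbol transitions
  a ∪ b = 2 symbol transitions
  (a ∪ b)* = 2 symbol transitions
  bb ∪ a ∪ (a ∪ b)* = 5 symbol transitions
  ba(bb ∪ a ∪ (a ∪ b)*) = 7 symbol transitions
  ba(bb ∪ a ∪ (a ∪ b)*) ∪ c = 8 symbol transitions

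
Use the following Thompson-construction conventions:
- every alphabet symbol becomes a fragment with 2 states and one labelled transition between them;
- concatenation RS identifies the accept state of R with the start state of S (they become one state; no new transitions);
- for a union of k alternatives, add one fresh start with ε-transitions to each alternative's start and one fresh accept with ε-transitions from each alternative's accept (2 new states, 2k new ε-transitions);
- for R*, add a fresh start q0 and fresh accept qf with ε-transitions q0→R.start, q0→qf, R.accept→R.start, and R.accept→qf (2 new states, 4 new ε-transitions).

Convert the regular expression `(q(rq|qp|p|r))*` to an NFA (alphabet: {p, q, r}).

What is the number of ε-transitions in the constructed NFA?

12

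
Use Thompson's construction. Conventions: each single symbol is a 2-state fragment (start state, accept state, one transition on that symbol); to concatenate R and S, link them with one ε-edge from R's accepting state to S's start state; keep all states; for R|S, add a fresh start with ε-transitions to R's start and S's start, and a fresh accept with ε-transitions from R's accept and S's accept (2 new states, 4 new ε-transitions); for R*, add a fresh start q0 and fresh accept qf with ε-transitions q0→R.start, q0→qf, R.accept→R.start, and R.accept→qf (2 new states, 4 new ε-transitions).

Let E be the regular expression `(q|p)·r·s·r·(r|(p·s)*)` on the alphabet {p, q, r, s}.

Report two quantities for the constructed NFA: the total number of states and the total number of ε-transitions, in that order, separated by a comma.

22, 17

Bottom-up over the parse tree:
Each of the 8 symbol leaves contributes 2 states and 0 ε-transitions.
  q|p = 6 states, 4 ε-transitions
  p·s = 4 states, 1 ε-transition
  (p·s)* = 6 states, 5 ε-transitions
  r|(p·s)* = 10 states, 9 ε-transitions
  (q|p)·r·s·r·(r|(p·s)*) = 22 states, 17 ε-transitions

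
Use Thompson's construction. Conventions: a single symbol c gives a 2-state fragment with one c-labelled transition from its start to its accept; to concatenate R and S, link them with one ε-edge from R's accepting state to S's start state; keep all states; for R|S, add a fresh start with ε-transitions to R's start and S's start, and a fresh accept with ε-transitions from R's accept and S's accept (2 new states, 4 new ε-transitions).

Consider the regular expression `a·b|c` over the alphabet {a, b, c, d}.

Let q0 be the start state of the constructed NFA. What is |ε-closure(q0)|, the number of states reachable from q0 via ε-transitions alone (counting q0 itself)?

3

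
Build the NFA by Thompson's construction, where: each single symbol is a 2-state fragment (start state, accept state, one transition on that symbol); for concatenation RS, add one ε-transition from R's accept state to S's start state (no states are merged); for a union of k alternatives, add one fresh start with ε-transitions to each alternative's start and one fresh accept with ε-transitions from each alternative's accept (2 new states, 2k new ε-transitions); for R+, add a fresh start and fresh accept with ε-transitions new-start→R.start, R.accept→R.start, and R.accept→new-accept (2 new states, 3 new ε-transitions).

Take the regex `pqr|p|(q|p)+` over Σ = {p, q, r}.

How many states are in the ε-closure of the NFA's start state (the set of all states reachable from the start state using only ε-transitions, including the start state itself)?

7

Work bottom-up. For each fragment F, track |ε-closure(F.start)| and whether F's accept lies in that closure (i.e. whether F accepts ε). A single-symbol fragment has closure size 1 and does not accept ε.
  pqr — C equals the left operand's closure size = 1 (its accept is not ε-reachable, so the closure stops there)
  q|p — C = 1 + 1 + 1 = 3 (the new accept is not ε-reachable since no branch accepts ε)
  (q|p)+ — new start ε-reaches only the body's start; the new accept needs a symbol first: C = 1 + 3 = 4
  pqr|p|(q|p)+ — new start ε-reaches every alternative's start; none of them accept ε, so the new accept is not reached: C = 1 + 1 + 1 + 4 = 7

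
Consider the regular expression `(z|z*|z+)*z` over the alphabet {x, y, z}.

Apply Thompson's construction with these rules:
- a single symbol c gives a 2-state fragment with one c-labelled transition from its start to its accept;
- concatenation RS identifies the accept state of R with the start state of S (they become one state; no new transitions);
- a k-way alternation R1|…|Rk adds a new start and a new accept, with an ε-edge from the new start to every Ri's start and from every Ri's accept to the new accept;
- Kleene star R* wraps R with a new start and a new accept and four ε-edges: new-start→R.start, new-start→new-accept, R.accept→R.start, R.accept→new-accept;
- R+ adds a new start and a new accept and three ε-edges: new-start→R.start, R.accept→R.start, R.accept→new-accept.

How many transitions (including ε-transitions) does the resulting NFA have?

21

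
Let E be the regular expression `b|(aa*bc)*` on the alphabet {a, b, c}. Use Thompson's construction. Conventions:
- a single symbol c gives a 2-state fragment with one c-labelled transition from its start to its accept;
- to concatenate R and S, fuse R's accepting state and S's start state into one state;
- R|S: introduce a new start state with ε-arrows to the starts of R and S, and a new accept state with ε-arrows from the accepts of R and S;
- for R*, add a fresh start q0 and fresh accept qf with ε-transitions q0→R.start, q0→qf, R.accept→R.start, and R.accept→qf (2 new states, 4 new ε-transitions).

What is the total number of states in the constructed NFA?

13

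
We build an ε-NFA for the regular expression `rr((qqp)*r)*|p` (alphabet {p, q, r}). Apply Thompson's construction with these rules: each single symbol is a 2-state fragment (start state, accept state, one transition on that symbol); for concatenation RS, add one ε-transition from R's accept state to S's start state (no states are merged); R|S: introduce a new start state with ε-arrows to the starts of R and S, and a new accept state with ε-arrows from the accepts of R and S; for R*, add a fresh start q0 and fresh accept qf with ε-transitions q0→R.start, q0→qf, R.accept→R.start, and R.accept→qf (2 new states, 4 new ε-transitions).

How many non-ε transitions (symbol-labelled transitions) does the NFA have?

7

Bottom-up over the parse tree:
Each of the 7 symbol leaves contributes exactly 1 symbol transition.
  qqp : 3 symbol transitions
  (qqp)* : 3 symbol transitions
  (qqp)*r : 4 symbol transitions
  ((qqp)*r)* : 4 symbol transitions
  rr((qqp)*r)* : 6 symbol transitions
  rr((qqp)*r)*|p : 7 symbol transitions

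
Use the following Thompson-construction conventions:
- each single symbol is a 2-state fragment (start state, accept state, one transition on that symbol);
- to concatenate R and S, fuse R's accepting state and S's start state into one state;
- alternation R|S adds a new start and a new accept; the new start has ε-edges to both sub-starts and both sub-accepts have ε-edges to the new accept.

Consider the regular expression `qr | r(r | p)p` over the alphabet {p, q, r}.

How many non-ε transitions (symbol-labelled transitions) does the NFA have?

6

Bottom-up over the parse tree:
Each of the 6 symbol leaves contributes exactly 1 symbol transition.
  qr : 2 symbol transitions
  r | p : 2 symbol transitions
  r(r | p)p : 4 symbol transitions
  qr | r(r | p)p : 6 symbol transitions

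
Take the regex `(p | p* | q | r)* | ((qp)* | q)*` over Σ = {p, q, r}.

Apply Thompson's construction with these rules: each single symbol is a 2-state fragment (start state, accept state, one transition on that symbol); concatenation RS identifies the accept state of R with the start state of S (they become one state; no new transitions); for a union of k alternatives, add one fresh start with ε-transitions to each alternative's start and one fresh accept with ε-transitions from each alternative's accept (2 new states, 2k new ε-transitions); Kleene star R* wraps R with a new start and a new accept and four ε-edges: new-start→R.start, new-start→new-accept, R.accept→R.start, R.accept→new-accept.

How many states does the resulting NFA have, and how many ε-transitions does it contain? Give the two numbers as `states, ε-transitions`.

Bottom-up over the parse tree:
Each of the 7 symbol leaves contributes 2 states and 0 ε-transitions.
  p* = 4 states, 4 ε-transitions
  p | p* | q | r = 12 states, 12 ε-transitions
  (p | p* | q | r)* = 14 states, 16 ε-transitions
  qp = 3 states, 0 ε-transitions
  (qp)* = 5 states, 4 ε-transitions
  (qp)* | q = 9 states, 8 ε-transitions
  ((qp)* | q)* = 11 states, 12 ε-transitions
  (p | p* | q | r)* | ((qp)* | q)* = 27 states, 32 ε-transitions

27, 32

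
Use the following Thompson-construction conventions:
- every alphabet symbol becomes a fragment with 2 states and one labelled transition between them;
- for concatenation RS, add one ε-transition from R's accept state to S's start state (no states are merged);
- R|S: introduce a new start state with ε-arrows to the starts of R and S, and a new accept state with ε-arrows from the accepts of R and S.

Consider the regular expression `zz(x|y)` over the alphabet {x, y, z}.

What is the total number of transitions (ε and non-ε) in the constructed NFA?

10

Recursing over subexpressions:
Each of the 4 symbol leaves contributes 1 transition (1 symbol, 0 ε).
  x|y → 6 transitions (2 symbol, 4 ε)
  zz(x|y) → 10 transitions (4 symbol, 6 ε)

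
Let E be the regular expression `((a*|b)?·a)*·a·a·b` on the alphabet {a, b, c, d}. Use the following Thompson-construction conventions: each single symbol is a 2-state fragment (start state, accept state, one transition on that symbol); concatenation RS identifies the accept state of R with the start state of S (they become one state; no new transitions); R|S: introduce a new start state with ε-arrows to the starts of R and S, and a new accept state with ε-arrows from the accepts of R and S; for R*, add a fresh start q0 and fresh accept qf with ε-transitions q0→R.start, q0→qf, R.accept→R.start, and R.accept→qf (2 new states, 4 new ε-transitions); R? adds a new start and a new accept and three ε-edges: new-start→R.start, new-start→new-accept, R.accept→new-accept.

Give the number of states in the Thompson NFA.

16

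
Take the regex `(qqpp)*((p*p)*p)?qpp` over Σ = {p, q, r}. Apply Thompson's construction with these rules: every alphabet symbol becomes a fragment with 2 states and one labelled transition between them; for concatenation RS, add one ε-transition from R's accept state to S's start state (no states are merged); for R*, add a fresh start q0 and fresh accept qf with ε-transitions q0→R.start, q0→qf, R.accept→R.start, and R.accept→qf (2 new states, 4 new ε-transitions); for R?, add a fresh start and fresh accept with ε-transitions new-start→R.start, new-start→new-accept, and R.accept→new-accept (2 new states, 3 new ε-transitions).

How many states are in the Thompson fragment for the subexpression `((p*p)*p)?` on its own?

12

Fragment for `((p*p)*p)?`:
Each of the 3 symbol leaves contributes a 2-state fragment.
  p* — 4 states
  p*p — 6 states
  (p*p)* — 8 states
  (p*p)*p — 10 states
  ((p*p)*p)? — 12 states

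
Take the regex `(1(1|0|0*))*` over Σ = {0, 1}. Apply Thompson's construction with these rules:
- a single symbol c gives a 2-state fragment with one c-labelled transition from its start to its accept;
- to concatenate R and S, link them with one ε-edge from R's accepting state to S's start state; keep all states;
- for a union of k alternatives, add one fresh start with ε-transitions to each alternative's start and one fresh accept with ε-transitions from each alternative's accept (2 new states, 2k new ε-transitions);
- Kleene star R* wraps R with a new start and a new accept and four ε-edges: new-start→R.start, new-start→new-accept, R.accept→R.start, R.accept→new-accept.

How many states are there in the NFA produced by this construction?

14

Building bottom-up:
Each of the 4 symbol leaves contributes a 2-state fragment.
  0* — 4 states
  1|0|0* — 10 states
  1(1|0|0*) — 12 states
  (1(1|0|0*))* — 14 states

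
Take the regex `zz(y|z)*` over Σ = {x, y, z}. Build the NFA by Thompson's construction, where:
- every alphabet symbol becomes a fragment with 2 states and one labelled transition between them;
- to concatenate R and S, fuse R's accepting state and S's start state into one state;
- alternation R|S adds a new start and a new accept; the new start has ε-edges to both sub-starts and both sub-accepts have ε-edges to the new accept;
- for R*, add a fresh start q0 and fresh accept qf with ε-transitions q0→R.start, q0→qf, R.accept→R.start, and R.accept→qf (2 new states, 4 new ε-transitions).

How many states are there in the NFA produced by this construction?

10

Building bottom-up:
Each of the 4 symbol leaves contributes a 2-state fragment.
  y|z → 6 states
  (y|z)* → 8 states
  zz(y|z)* → 10 states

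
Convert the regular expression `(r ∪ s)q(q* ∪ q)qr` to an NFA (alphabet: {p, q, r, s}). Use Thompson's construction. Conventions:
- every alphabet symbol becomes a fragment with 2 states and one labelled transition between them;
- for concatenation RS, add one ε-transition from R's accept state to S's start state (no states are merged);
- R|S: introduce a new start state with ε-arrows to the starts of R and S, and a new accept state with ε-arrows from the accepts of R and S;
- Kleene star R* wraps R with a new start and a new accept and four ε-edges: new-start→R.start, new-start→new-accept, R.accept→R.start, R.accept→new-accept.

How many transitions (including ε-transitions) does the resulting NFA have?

Recursing over subexpressions:
Each of the 7 symbol leaves contributes 1 transition (1 symbol, 0 ε).
  r ∪ s — 6 transitions (2 symbol, 4 ε)
  q* — 5 transitions (1 symbol, 4 ε)
  q* ∪ q — 10 transitions (2 symbol, 8 ε)
  (r ∪ s)q(q* ∪ q)qr — 23 transitions (7 symbol, 16 ε)

23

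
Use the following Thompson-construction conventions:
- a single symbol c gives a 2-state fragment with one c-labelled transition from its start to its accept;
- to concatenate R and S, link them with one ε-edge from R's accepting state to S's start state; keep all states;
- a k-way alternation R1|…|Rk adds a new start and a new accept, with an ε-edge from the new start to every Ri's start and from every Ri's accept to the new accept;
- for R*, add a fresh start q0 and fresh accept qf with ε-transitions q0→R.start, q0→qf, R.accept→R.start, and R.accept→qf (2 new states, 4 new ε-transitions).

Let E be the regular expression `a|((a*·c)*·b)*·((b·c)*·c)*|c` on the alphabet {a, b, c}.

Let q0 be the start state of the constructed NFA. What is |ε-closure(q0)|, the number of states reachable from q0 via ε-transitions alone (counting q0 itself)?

Let C(F) = |ε-closure(F.start)| within fragment F, and note whether F accepts ε. Symbol fragments have C = 1 and do not accept ε. Then:
  a* → the star's fresh start ε-reaches both the body's start and the fresh accept: C = 2 + 1 = 3
  a*·c → C = 3 + 1 = 4 (closure spills across the concat boundary because the left factor accepts ε)
  (a*·c)* → new start has ε-edges to the inner start and to the new accept, so C = 2 + 4 = 6
  (a*·c)*·b → C = 6 + 1 = 7 (closure spills across the concat boundary because the left factor accepts ε)
  ((a*·c)*·b)* → C = 1 (new start) + 7 (body) + 1 (new accept) = 9
  b·c → C equals the left operand's closure size = 1 (its accept is not ε-reachable, so the closure stops there)
  (b·c)* → the star's fresh start ε-reaches both the body's start and the fresh accept: C = 2 + 1 = 3
  (b·c)*·c → the left operand accepts ε, so the closure extends into the next operand (via the concat ε-link); C = 3 + 1 = 4
  ((b·c)*·c)* → new start has ε-edges to the inner start and to the new accept, so C = 2 + 4 = 6
  ((a*·c)*·b)*·((b·c)*·c)* → the left operand accepts ε, so the closure extends into the next operand (via the concat ε-link); C = 9 + 6 = 15
  a|((a*·c)*·b)*·((b·c)*·c)*|c → C = 1 (new start) + (1 + 15 + 1) + 1 (new accept, since some branch ε-reaches its own accept) = 19

19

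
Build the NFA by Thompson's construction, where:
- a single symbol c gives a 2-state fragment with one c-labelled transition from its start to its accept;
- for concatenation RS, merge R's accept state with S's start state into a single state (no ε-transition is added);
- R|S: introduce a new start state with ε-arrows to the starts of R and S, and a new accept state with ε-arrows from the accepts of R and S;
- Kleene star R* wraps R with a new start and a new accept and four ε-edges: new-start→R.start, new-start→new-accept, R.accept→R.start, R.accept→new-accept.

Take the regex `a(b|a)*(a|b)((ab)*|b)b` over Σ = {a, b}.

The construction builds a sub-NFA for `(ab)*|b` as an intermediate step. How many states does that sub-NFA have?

9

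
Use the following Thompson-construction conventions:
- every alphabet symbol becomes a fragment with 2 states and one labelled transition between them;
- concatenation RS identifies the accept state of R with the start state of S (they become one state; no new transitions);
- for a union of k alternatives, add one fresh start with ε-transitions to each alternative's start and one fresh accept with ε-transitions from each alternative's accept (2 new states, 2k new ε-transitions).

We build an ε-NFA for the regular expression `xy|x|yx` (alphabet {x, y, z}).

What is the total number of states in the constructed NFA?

10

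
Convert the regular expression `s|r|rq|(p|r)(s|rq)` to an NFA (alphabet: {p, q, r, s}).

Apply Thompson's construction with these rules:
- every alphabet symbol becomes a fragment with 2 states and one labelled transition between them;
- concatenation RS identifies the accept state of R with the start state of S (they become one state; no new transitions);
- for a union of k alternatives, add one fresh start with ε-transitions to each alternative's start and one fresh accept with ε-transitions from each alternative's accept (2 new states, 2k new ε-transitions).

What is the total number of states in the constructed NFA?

21

By structural recursion:
Each of the 9 symbol leaves contributes a 2-state fragment.
  rq — 3 states
  p|r — 6 states
  rq — 3 states
  s|rq — 7 states
  (p|r)(s|rq) — 12 states
  s|r|rq|(p|r)(s|rq) — 21 states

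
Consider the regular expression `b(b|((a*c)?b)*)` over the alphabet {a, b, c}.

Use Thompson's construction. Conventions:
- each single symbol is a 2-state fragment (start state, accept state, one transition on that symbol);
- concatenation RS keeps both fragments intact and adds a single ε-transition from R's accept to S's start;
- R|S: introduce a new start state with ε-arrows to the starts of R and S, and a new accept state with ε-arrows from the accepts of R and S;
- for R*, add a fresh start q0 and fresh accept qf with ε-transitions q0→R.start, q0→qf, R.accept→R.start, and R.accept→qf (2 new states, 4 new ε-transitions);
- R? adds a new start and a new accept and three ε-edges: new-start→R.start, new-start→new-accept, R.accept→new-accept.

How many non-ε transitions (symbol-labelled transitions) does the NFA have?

Per subexpression:
Each of the 5 symbol leaves contributes exactly 1 symbol transition.
  a* — 1 symbol transition
  a*c — 2 symbol transitions
  (a*c)? — 2 symbol transitions
  (a*c)?b — 3 symbol transitions
  ((a*c)?b)* — 3 symbol transitions
  b|((a*c)?b)* — 4 symbol transitions
  b(b|((a*c)?b)*) — 5 symbol transitions

5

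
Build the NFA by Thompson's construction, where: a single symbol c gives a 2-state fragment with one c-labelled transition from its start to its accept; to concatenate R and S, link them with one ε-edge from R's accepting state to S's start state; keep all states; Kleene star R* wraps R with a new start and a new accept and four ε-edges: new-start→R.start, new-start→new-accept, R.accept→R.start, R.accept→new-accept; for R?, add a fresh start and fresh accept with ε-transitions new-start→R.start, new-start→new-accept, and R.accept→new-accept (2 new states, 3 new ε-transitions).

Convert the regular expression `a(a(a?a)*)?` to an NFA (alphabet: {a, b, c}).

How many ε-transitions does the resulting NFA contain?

Per subexpression:
Each of the 4 symbol leaves contributes 0 ε-transitions.
  a? → 3 ε-transitions
  a?a → 4 ε-transitions
  (a?a)* → 8 ε-transitions
  a(a?a)* → 9 ε-transitions
  (a(a?a)*)? → 12 ε-transitions
  a(a(a?a)*)? → 13 ε-transitions

13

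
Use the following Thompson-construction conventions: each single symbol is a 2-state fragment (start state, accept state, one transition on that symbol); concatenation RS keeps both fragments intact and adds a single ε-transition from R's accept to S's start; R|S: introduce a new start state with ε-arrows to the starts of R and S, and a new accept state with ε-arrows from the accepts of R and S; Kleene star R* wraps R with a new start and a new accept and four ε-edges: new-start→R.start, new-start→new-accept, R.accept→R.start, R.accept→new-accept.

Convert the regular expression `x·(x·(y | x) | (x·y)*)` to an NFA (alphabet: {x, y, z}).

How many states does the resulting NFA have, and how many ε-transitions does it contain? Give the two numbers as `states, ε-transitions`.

18, 15

Bottom-up over the parse tree:
Each of the 6 symbol leaves contributes 2 states and 0 ε-transitions.
  y | x : 6 states, 4 ε-transitions
  x·(y | x) : 8 states, 5 ε-transitions
  x·y : 4 states, 1 ε-transition
  (x·y)* : 6 states, 5 ε-transitions
  x·(y | x) | (x·y)* : 16 states, 14 ε-transitions
  x·(x·(y | x) | (x·y)*) : 18 states, 15 ε-transitions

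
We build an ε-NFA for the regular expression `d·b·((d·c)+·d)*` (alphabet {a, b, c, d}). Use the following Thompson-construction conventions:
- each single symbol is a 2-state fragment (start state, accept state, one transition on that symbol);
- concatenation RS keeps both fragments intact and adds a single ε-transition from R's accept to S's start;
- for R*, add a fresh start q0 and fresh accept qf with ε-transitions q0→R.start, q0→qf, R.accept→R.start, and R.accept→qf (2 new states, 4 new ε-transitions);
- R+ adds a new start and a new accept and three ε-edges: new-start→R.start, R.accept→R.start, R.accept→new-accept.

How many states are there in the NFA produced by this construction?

Recursing over subexpressions:
Each of the 5 symbol leaves contributes a 2-state fragment.
  d·c → 4 states
  (d·c)+ → 6 states
  (d·c)+·d → 8 states
  ((d·c)+·d)* → 10 states
  d·b·((d·c)+·d)* → 14 states

14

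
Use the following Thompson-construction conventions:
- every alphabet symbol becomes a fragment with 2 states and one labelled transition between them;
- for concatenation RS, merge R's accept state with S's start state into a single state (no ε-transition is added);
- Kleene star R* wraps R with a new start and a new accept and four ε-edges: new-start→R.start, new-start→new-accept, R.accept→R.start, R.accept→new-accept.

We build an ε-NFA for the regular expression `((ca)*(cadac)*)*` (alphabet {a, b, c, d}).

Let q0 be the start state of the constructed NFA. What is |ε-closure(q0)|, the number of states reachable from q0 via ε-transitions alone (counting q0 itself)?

Compute the ε-closure size of each fragment's start state recursively; a symbol fragment's start has no outgoing ε-edge, so its closure is just itself (size 1).
  ca → C equals the left operand's closure size = 1 (its accept is not ε-reachable, so the closure stops there)
  (ca)* → C = 1 (new start) + 1 (body) + 1 (new accept) = 3
  cadac → same as the first factor's closure: C = 1
  (cadac)* → new start has ε-edges to the inner start and to the new accept, so C = 2 + 1 = 3
  (ca)*(cadac)* → C = 3 + (3−1) = 5 (closure spills across the concat boundary because the left factor accepts ε)
  ((ca)*(cadac)*)* → new start has ε-edges to the inner start and to the new accept, so C = 2 + 5 = 7

7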